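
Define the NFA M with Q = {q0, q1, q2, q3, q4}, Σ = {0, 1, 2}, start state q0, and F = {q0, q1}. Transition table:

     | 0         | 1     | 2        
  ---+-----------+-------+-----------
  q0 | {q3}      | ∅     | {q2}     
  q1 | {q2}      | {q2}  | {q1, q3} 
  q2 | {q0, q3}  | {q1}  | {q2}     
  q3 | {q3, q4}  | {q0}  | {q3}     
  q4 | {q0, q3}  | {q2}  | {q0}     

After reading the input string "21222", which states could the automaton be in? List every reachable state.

{q1, q3}

Start in {q0}.
Read '2': q0→{q2}; now {q2}.
Read '1': q2→{q1}; now {q1}.
Read '2': q1→{q1, q3}; now {q1, q3}.
Read '2': q1→{q1, q3}, q3→{q3}; now {q1, q3}.
Read '2': q1→{q1, q3}, q3→{q3}; now {q1, q3}.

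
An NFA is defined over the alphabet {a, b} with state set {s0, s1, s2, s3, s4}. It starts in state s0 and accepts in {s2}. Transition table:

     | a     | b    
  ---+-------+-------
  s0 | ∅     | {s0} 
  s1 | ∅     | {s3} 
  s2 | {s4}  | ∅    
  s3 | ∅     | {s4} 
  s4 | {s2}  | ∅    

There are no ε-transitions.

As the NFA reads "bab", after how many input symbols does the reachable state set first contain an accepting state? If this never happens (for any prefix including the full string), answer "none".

Start in {s0}.
Read 'b': {s0} → {s0}.
Read 'a': {s0} → ∅.
The set is empty and remains empty for the remaining 1 symbol.
No reachable set along the way intersects F.

none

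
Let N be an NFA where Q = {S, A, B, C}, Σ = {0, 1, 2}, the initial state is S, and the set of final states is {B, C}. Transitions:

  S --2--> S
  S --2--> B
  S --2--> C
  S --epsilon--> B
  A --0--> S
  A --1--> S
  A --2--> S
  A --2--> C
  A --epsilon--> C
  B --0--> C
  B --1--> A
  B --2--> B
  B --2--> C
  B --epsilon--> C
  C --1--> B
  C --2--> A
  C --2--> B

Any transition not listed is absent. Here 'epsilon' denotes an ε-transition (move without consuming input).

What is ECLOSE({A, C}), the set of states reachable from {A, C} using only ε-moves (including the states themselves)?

{A, C}

Begin with {A, C}.
No ε-moves leave this set, so the closure equals the set itself.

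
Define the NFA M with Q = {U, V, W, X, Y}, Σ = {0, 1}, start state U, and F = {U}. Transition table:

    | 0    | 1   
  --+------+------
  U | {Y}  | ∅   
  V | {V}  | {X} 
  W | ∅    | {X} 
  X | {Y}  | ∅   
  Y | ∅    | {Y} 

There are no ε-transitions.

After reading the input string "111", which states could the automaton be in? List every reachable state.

Start in {U}.
Read '1': U→∅; now ∅.
The set is empty and remains empty for the remaining 2 symbols.

∅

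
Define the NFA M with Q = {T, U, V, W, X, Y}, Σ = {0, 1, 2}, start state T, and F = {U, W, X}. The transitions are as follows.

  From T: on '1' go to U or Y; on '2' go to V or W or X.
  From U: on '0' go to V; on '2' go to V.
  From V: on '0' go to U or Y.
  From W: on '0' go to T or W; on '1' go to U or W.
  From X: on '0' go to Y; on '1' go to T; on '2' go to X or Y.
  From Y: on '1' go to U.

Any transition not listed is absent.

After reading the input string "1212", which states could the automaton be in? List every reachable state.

∅

Start in {T}.
Read '1': {T} → {U, Y}.
Read '2': {U, Y} → {V}.
Read '1': {V} → ∅.
The set is empty and remains empty for the remaining 1 symbol.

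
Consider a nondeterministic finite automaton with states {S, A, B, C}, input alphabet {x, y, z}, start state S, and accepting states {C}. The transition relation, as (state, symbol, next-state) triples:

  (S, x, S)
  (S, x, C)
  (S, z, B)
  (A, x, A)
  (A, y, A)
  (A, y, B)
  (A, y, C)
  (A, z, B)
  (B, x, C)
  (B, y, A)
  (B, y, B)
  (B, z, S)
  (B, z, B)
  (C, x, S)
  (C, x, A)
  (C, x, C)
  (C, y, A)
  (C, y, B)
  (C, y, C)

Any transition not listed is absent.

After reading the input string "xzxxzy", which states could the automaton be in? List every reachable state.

Start in {S}.
Read 'x': {S} → {S, C}.
Read 'z': {S, C} → {B}.
Read 'x': {B} → {C}.
Read 'x': {C} → {S, A, C}.
Read 'z': {S, A, C} → {B}.
Read 'y': {B} → {A, B}.

{A, B}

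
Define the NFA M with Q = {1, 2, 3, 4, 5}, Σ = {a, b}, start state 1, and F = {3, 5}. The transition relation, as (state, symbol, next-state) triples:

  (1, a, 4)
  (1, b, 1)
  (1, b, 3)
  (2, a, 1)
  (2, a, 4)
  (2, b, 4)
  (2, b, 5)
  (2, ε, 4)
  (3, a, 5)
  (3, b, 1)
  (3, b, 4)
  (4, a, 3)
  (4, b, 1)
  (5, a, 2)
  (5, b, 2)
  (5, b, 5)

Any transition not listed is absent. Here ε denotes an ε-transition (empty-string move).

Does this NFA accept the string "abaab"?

Start in {1}.
Read 'a': {1} → {4}.
Read 'b': {4} → {1}.
Read 'a': {1} → {4}.
Read 'a': {4} → {3}.
Read 'b': {3} → {1, 4}.
The final set {1, 4} contains no accepting state.

No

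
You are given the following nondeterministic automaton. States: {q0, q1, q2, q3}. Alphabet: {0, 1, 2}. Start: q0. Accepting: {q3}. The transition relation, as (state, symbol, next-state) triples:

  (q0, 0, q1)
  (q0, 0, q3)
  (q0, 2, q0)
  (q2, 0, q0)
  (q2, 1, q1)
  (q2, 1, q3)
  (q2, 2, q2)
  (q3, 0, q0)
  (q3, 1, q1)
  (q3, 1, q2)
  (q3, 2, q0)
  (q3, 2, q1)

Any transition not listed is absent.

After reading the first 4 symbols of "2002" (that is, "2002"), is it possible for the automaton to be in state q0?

Yes

Start in {q0}.
Read '2': q0→{q0}; now {q0}.
Read '0': q0→{q1, q3}; now {q1, q3}.
Read '0': q1→∅, q3→{q0}; now {q0}.
Read '2': q0→{q0}; now {q0}.
State q0 is in {q0}.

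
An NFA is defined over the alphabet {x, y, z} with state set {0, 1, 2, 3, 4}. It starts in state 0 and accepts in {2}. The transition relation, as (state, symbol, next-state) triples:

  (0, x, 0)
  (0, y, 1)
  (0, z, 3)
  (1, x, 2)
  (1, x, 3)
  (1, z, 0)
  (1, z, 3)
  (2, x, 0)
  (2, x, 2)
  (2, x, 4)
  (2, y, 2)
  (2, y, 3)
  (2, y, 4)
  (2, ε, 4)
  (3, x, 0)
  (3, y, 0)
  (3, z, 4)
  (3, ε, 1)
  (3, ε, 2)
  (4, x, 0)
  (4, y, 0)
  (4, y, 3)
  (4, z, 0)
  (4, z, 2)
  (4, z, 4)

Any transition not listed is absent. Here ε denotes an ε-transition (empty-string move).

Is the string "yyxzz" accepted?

No

Start in {0}.
Read 'y': 0→{1}; now {1}.
Read 'y': 1→∅; now ∅.
The set is empty and remains empty for the remaining 3 symbols.
The final set ∅ contains no accepting state.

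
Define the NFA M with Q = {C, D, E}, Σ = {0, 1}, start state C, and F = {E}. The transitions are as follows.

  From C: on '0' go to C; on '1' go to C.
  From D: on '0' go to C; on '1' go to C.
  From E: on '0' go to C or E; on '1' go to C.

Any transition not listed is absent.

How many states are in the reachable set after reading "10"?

1

Start in {C}.
Read '1': C→{C}; now {C}.
Read '0': C→{C}; now {C}.
That set has 1 state.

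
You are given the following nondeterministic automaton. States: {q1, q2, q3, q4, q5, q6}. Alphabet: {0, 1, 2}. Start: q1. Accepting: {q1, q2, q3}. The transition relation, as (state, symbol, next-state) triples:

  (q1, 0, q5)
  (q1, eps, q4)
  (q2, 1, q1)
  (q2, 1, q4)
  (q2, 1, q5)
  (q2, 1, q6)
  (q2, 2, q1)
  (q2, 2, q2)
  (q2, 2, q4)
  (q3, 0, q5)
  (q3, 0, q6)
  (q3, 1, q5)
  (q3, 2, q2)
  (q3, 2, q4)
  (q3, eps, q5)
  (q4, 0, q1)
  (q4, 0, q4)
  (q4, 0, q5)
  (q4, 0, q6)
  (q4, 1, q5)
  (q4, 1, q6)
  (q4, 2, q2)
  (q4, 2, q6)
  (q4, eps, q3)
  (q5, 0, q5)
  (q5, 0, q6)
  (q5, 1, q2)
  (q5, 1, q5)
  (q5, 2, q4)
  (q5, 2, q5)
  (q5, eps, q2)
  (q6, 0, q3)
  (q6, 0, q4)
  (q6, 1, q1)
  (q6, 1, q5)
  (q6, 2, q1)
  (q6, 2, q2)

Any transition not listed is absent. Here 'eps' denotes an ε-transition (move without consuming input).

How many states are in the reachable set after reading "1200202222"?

Start: ε-closure({q1}) = {q1, q2, q3, q4, q5}.
Read '1': q1→∅, q2→{q1, q4, q5, q6}, q3→{q5}, q4→{q5, q6}, q5→{q2, q5}; union {q1, q2, q4, q5, q6}; ε-closure = {q1, q2, q3, q4, q5, q6}.
Read '2': q1→∅, q2→{q1, q2, q4}, q3→{q2, q4}, q4→{q2, q6}, q5→{q4, q5}, q6→{q1, q2}; union {q1, q2, q4, q5, q6}; ε-closure = {q1, q2, q3, q4, q5, q6}.
Read '0': q1→{q5}, q2→∅, q3→{q5, q6}, q4→{q1, q4, q5, q6}, q5→{q5, q6}, q6→{q3, q4}; union {q1, q3, q4, q5, q6}; ε-closure = {q1, q2, q3, q4, q5, q6}.
Read '0': q1→{q5}, q2→∅, q3→{q5, q6}, q4→{q1, q4, q5, q6}, q5→{q5, q6}, q6→{q3, q4}; union {q1, q3, q4, q5, q6}; ε-closure = {q1, q2, q3, q4, q5, q6}.
Read '2': q1→∅, q2→{q1, q2, q4}, q3→{q2, q4}, q4→{q2, q6}, q5→{q4, q5}, q6→{q1, q2}; union {q1, q2, q4, q5, q6}; ε-closure = {q1, q2, q3, q4, q5, q6}.
Read '0': q1→{q5}, q2→∅, q3→{q5, q6}, q4→{q1, q4, q5, q6}, q5→{q5, q6}, q6→{q3, q4}; union {q1, q3, q4, q5, q6}; ε-closure = {q1, q2, q3, q4, q5, q6}.
Read '2': q1→∅, q2→{q1, q2, q4}, q3→{q2, q4}, q4→{q2, q6}, q5→{q4, q5}, q6→{q1, q2}; union {q1, q2, q4, q5, q6}; ε-closure = {q1, q2, q3, q4, q5, q6}.
Read '2': q1→∅, q2→{q1, q2, q4}, q3→{q2, q4}, q4→{q2, q6}, q5→{q4, q5}, q6→{q1, q2}; union {q1, q2, q4, q5, q6}; ε-closure = {q1, q2, q3, q4, q5, q6}.
Read '2': q1→∅, q2→{q1, q2, q4}, q3→{q2, q4}, q4→{q2, q6}, q5→{q4, q5}, q6→{q1, q2}; union {q1, q2, q4, q5, q6}; ε-closure = {q1, q2, q3, q4, q5, q6}.
Read '2': q1→∅, q2→{q1, q2, q4}, q3→{q2, q4}, q4→{q2, q6}, q5→{q4, q5}, q6→{q1, q2}; union {q1, q2, q4, q5, q6}; ε-closure = {q1, q2, q3, q4, q5, q6}.
That set has 6 states.

6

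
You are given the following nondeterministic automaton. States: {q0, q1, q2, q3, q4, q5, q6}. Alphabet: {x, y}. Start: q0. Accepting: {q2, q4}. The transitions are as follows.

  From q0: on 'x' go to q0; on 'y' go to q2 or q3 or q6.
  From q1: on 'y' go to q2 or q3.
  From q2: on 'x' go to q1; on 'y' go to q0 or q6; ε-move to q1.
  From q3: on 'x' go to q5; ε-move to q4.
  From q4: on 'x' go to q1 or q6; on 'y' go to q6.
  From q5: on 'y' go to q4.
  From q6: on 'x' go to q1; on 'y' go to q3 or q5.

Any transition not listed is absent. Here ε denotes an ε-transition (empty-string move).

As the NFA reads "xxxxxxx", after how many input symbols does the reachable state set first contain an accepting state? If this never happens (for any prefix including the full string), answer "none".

Start in {q0}.
Read 'x': q0→{q0}; now {q0}.
Read 'x': q0→{q0}; now {q0}.
Read 'x': q0→{q0}; now {q0}.
Read 'x': q0→{q0}; now {q0}.
Read 'x': q0→{q0}; now {q0}.
Read 'x': q0→{q0}; now {q0}.
Read 'x': q0→{q0}; now {q0}.
No reachable set along the way intersects F.

none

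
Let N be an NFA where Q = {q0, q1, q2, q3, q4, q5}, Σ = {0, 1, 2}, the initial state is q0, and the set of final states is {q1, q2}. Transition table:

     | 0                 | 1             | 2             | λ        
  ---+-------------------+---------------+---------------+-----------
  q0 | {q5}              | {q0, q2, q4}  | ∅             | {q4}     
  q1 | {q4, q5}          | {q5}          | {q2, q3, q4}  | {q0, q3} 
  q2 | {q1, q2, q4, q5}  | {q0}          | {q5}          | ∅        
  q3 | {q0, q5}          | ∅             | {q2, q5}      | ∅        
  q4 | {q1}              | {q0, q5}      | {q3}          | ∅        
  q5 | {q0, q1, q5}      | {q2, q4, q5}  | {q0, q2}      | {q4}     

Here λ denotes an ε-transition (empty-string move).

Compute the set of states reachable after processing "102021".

Start: ε-closure({q0}) = {q0, q4}.
Read '1': q0→{q0, q2, q4}, q4→{q0, q5}; now {q0, q2, q4, q5}.
Read '0': q0→{q5}, q2→{q1, q2, q4, q5}, q4→{q1}, q5→{q0, q1, q5}; union {q0, q1, q2, q4, q5}; ε-closure = {q0, q1, q2, q3, q4, q5}.
Read '2': q0→∅, q1→{q2, q3, q4}, q2→{q5}, q3→{q2, q5}, q4→{q3}, q5→{q0, q2}; now {q0, q2, q3, q4, q5}.
Read '0': q0→{q5}, q2→{q1, q2, q4, q5}, q3→{q0, q5}, q4→{q1}, q5→{q0, q1, q5}; union {q0, q1, q2, q4, q5}; ε-closure = {q0, q1, q2, q3, q4, q5}.
Read '2': q0→∅, q1→{q2, q3, q4}, q2→{q5}, q3→{q2, q5}, q4→{q3}, q5→{q0, q2}; now {q0, q2, q3, q4, q5}.
Read '1': q0→{q0, q2, q4}, q2→{q0}, q3→∅, q4→{q0, q5}, q5→{q2, q4, q5}; now {q0, q2, q4, q5}.

{q0, q2, q4, q5}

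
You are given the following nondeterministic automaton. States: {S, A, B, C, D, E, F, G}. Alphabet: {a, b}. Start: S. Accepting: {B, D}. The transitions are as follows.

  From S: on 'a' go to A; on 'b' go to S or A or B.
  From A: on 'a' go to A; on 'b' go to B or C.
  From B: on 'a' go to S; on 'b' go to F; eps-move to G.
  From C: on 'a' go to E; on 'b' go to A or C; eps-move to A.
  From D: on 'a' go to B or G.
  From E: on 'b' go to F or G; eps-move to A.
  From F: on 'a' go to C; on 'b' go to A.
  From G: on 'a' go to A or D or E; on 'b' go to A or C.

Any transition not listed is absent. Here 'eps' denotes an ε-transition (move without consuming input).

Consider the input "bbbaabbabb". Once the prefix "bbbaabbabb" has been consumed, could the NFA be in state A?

Start in {S}.
Read 'b': {S} → {S, A, B, G}.
Read 'b': {S, A, B, G} → {S, A, B, C, F, G}.
Read 'b': {S, A, B, C, F, G} → {S, A, B, C, F, G}.
Read 'a': {S, A, B, C, F, G} → {S, A, C, D, E}.
Read 'a': {S, A, C, D, E} → {A, B, E, G}.
Read 'b': {A, B, E, G} → {A, B, C, F, G}.
Read 'b': {A, B, C, F, G} → {A, B, C, F, G}.
Read 'a': {A, B, C, F, G} → {S, A, C, D, E}.
Read 'b': {S, A, C, D, E} → {S, A, B, C, F, G}.
Read 'b': {S, A, B, C, F, G} → {S, A, B, C, F, G}.
State A is in {S, A, B, C, F, G}.

Yes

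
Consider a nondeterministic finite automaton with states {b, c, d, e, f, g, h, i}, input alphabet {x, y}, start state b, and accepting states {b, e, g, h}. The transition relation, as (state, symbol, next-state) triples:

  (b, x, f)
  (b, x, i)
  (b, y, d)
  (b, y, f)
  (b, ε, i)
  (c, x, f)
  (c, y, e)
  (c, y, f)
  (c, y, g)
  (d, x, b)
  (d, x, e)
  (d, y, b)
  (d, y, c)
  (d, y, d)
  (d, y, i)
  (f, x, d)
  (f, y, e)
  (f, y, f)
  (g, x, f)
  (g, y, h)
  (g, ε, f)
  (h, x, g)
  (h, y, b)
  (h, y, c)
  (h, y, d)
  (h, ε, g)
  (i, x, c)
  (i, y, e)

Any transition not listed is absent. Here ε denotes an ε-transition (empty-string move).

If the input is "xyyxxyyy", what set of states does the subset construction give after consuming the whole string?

Start: ε-closure({b}) = {b, i}.
Read 'x': {b, i} → {c, f, i}.
Read 'y': {c, f, i} → {e, f, g}.
Read 'y': {e, f, g} → {e, f, g, h}.
Read 'x': {e, f, g, h} → {d, f, g}.
Read 'x': {d, f, g} → {b, d, e, f, i}.
Read 'y': {b, d, e, f, i} → {b, c, d, e, f, i}.
Read 'y': {b, c, d, e, f, i} → {b, c, d, e, f, g, i}.
Read 'y': {b, c, d, e, f, g, i} → {b, c, d, e, f, g, h, i}.

{b, c, d, e, f, g, h, i}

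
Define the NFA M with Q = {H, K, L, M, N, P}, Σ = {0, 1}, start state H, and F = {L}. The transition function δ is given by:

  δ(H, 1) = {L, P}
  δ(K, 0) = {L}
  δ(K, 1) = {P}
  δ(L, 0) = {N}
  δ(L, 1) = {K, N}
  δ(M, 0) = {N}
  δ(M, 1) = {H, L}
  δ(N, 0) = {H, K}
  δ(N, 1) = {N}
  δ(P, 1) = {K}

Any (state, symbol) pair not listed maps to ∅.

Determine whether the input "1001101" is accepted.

Yes

Start in {H}.
Read '1': H→{L, P}; now {L, P}.
Read '0': L→{N}, P→∅; now {N}.
Read '0': N→{H, K}; now {H, K}.
Read '1': H→{L, P}, K→{P}; now {L, P}.
Read '1': L→{K, N}, P→{K}; now {K, N}.
Read '0': K→{L}, N→{H, K}; now {H, K, L}.
Read '1': H→{L, P}, K→{P}, L→{K, N}; now {K, L, N, P}.
The final set {K, L, N, P} contains the accepting state L.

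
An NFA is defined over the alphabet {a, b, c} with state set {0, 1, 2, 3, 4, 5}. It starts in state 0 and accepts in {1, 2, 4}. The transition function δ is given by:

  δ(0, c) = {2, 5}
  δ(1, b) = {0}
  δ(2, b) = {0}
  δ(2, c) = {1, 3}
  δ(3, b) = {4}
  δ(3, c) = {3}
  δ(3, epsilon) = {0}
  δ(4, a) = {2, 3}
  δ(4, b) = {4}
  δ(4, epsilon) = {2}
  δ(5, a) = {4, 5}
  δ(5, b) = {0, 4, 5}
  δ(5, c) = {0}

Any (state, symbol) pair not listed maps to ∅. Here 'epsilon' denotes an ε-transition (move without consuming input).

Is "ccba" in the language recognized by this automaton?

Start in {0}.
Read 'c': {0} → {2, 5}.
Read 'c': {2, 5} → {0, 1, 3}.
Read 'b': {0, 1, 3} → {0, 2, 4}.
Read 'a': {0, 2, 4} → {0, 2, 3}.
The final set {0, 2, 3} contains the accepting state 2.

Yes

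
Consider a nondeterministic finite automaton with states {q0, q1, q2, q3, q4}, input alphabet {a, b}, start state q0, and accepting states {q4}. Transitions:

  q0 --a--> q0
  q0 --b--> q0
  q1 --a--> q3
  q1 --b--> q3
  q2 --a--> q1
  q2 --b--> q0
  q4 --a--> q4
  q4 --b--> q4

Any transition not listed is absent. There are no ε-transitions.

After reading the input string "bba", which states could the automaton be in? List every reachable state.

{q0}

Start in {q0}.
Read 'b': q0→{q0}; now {q0}.
Read 'b': q0→{q0}; now {q0}.
Read 'a': q0→{q0}; now {q0}.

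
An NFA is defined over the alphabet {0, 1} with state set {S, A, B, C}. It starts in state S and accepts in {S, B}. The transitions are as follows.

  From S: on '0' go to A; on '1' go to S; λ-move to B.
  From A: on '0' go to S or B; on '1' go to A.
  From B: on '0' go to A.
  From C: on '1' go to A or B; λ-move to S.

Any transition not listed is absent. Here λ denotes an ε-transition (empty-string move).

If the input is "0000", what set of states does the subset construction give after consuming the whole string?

Start: ε-closure({S}) = {S, B}.
Read '0': S→{A}, B→{A}; now {A}.
Read '0': A→{S, B}; now {S, B}.
Read '0': S→{A}, B→{A}; now {A}.
Read '0': A→{S, B}; now {S, B}.

{S, B}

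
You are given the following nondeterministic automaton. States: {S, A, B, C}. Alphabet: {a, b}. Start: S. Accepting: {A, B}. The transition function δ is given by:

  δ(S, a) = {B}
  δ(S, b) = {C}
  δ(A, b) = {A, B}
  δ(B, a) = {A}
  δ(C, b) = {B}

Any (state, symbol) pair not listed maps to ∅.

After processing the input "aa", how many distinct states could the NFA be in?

Start in {S}.
Read 'a': {S} → {B}.
Read 'a': {B} → {A}.
That set has 1 state.

1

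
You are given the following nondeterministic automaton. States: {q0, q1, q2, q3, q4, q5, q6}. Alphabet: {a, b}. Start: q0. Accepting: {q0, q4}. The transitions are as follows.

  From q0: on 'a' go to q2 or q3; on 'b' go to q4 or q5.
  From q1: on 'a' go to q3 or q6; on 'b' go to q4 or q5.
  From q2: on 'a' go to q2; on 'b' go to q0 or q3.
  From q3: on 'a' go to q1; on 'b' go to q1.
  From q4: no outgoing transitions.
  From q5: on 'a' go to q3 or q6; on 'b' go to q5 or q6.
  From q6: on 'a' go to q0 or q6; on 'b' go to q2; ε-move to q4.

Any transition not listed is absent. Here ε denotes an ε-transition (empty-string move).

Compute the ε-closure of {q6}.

Begin with {q6}.
ε-move q6 → q4; add q4.

{q4, q6}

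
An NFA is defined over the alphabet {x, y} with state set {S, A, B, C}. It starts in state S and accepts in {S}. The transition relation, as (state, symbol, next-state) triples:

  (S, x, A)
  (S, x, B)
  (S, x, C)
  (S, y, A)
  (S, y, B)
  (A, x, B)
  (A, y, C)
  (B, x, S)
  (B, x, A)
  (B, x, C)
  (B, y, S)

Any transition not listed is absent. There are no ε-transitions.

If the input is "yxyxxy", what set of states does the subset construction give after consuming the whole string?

Start in {S}.
Read 'y': {S} → {A, B}.
Read 'x': {A, B} → {S, A, B, C}.
Read 'y': {S, A, B, C} → {S, A, B, C}.
Read 'x': {S, A, B, C} → {S, A, B, C}.
Read 'x': {S, A, B, C} → {S, A, B, C}.
Read 'y': {S, A, B, C} → {S, A, B, C}.

{S, A, B, C}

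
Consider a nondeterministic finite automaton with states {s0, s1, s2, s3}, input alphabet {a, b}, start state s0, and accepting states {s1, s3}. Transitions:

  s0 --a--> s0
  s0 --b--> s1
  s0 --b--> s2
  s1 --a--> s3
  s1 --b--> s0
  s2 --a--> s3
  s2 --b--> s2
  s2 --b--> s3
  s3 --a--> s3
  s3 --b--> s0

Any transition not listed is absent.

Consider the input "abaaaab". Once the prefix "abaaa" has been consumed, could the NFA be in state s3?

Start in {s0}.
Read 'a': {s0} → {s0}.
Read 'b': {s0} → {s1, s2}.
Read 'a': {s1, s2} → {s3}.
Read 'a': {s3} → {s3}.
Read 'a': {s3} → {s3}.
State s3 is in {s3}.

Yes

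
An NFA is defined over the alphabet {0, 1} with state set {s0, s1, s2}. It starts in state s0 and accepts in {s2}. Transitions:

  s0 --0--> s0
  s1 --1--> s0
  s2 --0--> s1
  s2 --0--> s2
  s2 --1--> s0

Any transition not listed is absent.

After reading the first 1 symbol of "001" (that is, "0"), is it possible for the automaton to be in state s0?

Yes

Start in {s0}.
Read '0': {s0} → {s0}.
State s0 is in {s0}.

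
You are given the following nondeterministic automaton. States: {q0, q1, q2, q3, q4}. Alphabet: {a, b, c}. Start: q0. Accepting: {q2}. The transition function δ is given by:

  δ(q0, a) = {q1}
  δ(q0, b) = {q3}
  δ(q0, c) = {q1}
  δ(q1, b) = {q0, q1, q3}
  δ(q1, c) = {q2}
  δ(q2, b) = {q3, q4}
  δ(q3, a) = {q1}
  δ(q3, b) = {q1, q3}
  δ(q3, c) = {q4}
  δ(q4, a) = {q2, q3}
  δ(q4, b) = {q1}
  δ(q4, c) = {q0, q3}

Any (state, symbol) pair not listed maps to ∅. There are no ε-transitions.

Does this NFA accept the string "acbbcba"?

Yes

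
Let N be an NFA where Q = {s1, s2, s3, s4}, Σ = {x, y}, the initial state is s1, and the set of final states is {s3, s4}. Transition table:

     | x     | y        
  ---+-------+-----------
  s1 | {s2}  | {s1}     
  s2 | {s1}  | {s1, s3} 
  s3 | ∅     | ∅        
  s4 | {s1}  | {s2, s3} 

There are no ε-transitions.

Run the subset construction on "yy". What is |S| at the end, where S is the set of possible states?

Start in {s1}.
Read 'y': {s1} → {s1}.
Read 'y': {s1} → {s1}.
That set has 1 state.

1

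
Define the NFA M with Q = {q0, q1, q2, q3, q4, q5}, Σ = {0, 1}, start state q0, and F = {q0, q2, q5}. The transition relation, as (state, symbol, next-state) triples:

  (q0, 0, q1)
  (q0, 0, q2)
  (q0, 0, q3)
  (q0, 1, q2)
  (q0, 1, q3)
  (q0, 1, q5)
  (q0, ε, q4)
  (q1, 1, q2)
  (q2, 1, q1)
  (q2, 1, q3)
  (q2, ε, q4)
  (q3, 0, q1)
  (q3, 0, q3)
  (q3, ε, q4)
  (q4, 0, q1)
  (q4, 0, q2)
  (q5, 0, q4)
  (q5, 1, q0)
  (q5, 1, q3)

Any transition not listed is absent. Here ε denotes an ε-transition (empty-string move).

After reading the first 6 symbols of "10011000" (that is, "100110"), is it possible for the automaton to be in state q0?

Start: ε-closure({q0}) = {q0, q4}.
Read '1': {q0, q4} → {q2, q3, q4, q5}.
Read '0': {q2, q3, q4, q5} → {q1, q2, q3, q4}.
Read '0': {q1, q2, q3, q4} → {q1, q2, q3, q4}.
Read '1': {q1, q2, q3, q4} → {q1, q2, q3, q4}.
Read '1': {q1, q2, q3, q4} → {q1, q2, q3, q4}.
Read '0': {q1, q2, q3, q4} → {q1, q2, q3, q4}.
State q0 is not in {q1, q2, q3, q4}.

No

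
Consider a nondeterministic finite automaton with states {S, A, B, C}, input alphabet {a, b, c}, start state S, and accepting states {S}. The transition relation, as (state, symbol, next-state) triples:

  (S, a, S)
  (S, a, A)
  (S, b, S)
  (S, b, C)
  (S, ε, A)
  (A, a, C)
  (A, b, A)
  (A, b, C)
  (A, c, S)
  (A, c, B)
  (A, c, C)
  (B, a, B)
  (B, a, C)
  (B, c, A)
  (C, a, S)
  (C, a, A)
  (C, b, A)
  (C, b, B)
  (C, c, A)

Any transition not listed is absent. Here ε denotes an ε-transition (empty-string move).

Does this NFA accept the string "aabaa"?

Start: ε-closure({S}) = {S, A}.
Read 'a': S→{S, A}, A→{C}; now {S, A, C}.
Read 'a': S→{S, A}, A→{C}, C→{S, A}; now {S, A, C}.
Read 'b': S→{S, C}, A→{A, C}, C→{A, B}; now {S, A, B, C}.
Read 'a': S→{S, A}, A→{C}, B→{B, C}, C→{S, A}; now {S, A, B, C}.
Read 'a': S→{S, A}, A→{C}, B→{B, C}, C→{S, A}; now {S, A, B, C}.
The final set {S, A, B, C} contains the accepting state S.

Yes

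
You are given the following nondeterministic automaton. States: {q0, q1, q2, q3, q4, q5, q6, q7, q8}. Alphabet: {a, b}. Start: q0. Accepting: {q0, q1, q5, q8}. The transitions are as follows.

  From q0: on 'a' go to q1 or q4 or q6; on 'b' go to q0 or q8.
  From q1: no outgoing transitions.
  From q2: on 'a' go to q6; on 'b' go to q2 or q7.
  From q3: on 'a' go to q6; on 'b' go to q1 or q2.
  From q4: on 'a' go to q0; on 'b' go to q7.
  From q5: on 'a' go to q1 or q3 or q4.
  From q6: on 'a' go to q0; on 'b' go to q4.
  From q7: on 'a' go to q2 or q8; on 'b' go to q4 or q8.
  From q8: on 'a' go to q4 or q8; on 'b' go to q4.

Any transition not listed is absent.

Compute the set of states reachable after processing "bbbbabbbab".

{q0, q2, q4, q7, q8}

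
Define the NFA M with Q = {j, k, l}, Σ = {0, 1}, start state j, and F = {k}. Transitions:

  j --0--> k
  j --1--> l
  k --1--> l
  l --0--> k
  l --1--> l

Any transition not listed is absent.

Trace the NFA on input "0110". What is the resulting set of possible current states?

Start in {j}.
Read '0': j→{k}; now {k}.
Read '1': k→{l}; now {l}.
Read '1': l→{l}; now {l}.
Read '0': l→{k}; now {k}.

{k}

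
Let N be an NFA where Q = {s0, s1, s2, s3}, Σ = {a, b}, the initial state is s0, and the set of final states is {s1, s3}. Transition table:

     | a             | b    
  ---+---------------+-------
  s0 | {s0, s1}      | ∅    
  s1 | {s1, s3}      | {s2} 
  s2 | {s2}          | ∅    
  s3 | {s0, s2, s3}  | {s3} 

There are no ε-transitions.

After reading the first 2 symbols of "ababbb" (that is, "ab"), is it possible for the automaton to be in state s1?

Start in {s0}.
Read 'a': s0→{s0, s1}; now {s0, s1}.
Read 'b': s0→∅, s1→{s2}; now {s2}.
State s1 is not in {s2}.

No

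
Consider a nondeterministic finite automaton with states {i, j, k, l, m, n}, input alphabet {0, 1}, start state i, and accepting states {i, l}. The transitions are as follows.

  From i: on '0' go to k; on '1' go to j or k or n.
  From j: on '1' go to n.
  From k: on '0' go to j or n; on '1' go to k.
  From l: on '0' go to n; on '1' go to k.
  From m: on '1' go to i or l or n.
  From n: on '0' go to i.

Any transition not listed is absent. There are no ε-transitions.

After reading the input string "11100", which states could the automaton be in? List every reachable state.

Start in {i}.
Read '1': i→{j, k, n}; now {j, k, n}.
Read '1': j→{n}, k→{k}, n→∅; now {k, n}.
Read '1': k→{k}, n→∅; now {k}.
Read '0': k→{j, n}; now {j, n}.
Read '0': j→∅, n→{i}; now {i}.

{i}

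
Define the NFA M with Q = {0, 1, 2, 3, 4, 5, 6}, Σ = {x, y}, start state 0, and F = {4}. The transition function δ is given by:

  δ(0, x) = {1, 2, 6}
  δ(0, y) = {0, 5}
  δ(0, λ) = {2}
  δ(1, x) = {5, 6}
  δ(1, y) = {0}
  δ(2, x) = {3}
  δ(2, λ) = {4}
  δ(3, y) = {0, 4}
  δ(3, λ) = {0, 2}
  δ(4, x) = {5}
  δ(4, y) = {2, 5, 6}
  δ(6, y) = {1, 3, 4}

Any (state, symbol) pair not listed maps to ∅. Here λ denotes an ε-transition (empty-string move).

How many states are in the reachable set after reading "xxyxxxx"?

7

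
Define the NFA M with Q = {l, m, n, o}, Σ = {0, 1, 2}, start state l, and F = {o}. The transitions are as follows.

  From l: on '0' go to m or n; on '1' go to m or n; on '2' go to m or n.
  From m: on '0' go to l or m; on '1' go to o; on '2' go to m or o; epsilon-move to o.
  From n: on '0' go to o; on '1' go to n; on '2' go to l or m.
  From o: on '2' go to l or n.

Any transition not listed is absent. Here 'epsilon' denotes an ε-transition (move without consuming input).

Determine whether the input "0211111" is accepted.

No

Start in {l}.
Read '0': l→{m, n}; union {m, n}; ε-closure = {m, n, o}.
Read '2': m→{m, o}, n→{l, m}, o→{l, n}; now {l, m, n, o}.
Read '1': l→{m, n}, m→{o}, n→{n}, o→∅; now {m, n, o}.
Read '1': m→{o}, n→{n}, o→∅; now {n, o}.
Read '1': n→{n}, o→∅; now {n}.
Read '1': n→{n}; now {n}.
Read '1': n→{n}; now {n}.
The final set {n} contains no accepting state.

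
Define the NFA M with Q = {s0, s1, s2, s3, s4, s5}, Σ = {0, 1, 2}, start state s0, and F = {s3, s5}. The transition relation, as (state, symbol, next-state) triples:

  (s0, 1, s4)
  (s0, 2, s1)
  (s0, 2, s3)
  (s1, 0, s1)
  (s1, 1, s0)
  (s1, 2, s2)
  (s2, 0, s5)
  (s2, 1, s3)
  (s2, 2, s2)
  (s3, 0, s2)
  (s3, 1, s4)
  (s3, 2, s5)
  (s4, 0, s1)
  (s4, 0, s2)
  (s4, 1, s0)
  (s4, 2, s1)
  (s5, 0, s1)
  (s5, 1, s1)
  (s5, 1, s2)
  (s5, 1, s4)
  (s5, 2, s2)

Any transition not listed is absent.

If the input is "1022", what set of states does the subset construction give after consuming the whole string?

{s2}

Start in {s0}.
Read '1': s0→{s4}; now {s4}.
Read '0': s4→{s1, s2}; now {s1, s2}.
Read '2': s1→{s2}, s2→{s2}; now {s2}.
Read '2': s2→{s2}; now {s2}.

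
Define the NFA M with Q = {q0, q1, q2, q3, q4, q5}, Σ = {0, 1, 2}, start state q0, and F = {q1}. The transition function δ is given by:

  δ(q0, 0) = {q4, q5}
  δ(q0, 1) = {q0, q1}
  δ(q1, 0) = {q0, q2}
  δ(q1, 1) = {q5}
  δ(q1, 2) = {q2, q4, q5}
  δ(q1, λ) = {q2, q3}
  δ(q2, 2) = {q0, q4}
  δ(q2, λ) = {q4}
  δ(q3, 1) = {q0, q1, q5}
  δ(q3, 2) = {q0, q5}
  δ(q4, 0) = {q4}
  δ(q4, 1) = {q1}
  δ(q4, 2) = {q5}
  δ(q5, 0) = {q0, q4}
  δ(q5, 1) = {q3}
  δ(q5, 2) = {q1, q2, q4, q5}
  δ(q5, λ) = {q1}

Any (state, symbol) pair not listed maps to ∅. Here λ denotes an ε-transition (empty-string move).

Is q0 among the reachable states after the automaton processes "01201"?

Yes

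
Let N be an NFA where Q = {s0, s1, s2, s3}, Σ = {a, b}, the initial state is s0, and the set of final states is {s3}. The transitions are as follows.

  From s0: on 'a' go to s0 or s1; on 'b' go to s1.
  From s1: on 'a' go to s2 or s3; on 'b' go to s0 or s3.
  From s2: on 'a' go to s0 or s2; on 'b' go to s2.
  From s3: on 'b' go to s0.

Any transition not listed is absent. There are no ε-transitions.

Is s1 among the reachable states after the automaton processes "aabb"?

Yes

Start in {s0}.
Read 'a': {s0} → {s0, s1}.
Read 'a': {s0, s1} → {s0, s1, s2, s3}.
Read 'b': {s0, s1, s2, s3} → {s0, s1, s2, s3}.
Read 'b': {s0, s1, s2, s3} → {s0, s1, s2, s3}.
State s1 is in {s0, s1, s2, s3}.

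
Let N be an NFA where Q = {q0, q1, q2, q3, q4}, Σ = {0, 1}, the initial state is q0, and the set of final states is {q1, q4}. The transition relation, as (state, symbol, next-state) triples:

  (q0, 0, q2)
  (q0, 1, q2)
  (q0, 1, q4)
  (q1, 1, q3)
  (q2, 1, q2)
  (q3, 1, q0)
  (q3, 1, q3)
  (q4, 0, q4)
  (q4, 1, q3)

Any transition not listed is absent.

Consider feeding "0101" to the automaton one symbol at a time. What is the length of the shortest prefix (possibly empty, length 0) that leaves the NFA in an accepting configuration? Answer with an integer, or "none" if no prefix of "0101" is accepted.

none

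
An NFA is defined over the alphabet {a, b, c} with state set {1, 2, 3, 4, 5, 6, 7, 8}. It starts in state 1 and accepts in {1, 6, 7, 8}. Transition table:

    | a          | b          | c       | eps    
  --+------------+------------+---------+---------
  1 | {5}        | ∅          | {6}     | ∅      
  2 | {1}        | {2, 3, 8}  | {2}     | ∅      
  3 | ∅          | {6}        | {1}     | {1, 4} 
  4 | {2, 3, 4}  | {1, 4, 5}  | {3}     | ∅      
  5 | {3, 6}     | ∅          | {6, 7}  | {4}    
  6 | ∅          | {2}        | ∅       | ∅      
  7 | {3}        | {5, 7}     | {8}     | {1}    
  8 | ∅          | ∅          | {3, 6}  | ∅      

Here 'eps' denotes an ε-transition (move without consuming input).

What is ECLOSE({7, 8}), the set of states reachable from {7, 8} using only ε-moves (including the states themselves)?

{1, 7, 8}

Begin with {7, 8}.
ε-move 7 → 1; add 1.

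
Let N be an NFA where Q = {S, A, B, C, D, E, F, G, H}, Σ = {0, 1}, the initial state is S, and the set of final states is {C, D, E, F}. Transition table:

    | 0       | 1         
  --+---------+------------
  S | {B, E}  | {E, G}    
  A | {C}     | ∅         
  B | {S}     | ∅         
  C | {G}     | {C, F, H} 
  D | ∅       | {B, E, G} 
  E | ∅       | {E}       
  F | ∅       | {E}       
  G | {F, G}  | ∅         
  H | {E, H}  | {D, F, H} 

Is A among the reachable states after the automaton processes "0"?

Start in {S}.
Read '0': S→{B, E}; now {B, E}.
State A is not in {B, E}.

No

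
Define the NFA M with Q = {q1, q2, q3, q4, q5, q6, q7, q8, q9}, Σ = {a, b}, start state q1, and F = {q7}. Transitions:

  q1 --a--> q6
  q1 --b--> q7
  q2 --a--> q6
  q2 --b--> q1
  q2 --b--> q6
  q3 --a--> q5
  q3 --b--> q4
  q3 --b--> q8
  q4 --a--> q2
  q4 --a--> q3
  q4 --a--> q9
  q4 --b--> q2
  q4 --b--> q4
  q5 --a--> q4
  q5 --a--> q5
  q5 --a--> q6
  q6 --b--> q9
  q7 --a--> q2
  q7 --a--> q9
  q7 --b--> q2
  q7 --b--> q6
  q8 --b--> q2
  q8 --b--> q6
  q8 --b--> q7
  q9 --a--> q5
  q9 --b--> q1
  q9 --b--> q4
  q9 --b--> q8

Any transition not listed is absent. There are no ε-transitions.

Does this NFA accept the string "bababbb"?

Yes

Start in {q1}.
Read 'b': {q1} → {q7}.
Read 'a': {q7} → {q2, q9}.
Read 'b': {q2, q9} → {q1, q4, q6, q8}.
Read 'a': {q1, q4, q6, q8} → {q2, q3, q6, q9}.
Read 'b': {q2, q3, q6, q9} → {q1, q4, q6, q8, q9}.
Read 'b': {q1, q4, q6, q8, q9} → {q1, q2, q4, q6, q7, q8, q9}.
Read 'b': {q1, q2, q4, q6, q7, q8, q9} → {q1, q2, q4, q6, q7, q8, q9}.
The final set {q1, q2, q4, q6, q7, q8, q9} contains the accepting state q7.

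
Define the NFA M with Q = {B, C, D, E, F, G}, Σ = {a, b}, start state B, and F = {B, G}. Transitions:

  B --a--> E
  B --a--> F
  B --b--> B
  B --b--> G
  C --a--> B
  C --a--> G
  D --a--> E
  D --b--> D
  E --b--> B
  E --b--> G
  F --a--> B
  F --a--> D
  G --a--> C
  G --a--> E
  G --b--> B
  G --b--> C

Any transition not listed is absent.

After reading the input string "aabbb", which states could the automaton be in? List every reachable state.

Start in {B}.
Read 'a': {B} → {E, F}.
Read 'a': {E, F} → {B, D}.
Read 'b': {B, D} → {B, D, G}.
Read 'b': {B, D, G} → {B, C, D, G}.
Read 'b': {B, C, D, G} → {B, C, D, G}.

{B, C, D, G}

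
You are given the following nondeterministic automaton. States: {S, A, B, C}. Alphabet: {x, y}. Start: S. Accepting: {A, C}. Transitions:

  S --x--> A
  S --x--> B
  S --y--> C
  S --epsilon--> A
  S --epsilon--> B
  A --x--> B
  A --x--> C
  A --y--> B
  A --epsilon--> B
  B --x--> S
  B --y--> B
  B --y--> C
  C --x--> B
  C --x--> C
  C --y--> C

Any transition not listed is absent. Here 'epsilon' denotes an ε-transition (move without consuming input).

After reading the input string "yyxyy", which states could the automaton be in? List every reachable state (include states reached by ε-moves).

{B, C}

Start: ε-closure({S}) = {S, A, B}.
Read 'y': {S, A, B} → {B, C}.
Read 'y': {B, C} → {B, C}.
Read 'x': {B, C} → {S, A, B, C}.
Read 'y': {S, A, B, C} → {B, C}.
Read 'y': {B, C} → {B, C}.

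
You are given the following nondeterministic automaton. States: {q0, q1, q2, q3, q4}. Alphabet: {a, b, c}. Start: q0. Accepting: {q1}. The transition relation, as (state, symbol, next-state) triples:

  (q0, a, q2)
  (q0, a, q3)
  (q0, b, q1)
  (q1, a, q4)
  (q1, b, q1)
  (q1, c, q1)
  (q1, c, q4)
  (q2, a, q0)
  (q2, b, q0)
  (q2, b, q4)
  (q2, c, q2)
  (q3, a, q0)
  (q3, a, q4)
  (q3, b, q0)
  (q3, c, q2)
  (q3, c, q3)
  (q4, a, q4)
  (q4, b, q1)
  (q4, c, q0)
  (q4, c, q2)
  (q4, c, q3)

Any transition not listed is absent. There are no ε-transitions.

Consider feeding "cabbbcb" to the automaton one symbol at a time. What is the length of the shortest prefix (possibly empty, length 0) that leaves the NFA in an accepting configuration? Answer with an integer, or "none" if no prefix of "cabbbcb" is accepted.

none

Start in {q0}.
Read 'c': q0→∅; now ∅.
The set is empty and remains empty for the remaining 6 symbols.
No reachable set along the way intersects F.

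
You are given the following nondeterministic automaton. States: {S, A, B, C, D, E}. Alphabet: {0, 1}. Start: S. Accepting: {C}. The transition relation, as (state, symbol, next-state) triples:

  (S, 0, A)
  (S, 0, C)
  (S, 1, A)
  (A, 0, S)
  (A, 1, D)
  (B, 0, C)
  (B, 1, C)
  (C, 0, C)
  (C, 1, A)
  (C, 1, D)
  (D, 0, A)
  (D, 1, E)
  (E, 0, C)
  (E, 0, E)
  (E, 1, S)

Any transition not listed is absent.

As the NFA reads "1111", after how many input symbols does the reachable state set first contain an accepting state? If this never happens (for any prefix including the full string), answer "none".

Start in {S}.
Read '1': S→{A}; now {A}.
Read '1': A→{D}; now {D}.
Read '1': D→{E}; now {E}.
Read '1': E→{S}; now {S}.
No reachable set along the way intersects F.

none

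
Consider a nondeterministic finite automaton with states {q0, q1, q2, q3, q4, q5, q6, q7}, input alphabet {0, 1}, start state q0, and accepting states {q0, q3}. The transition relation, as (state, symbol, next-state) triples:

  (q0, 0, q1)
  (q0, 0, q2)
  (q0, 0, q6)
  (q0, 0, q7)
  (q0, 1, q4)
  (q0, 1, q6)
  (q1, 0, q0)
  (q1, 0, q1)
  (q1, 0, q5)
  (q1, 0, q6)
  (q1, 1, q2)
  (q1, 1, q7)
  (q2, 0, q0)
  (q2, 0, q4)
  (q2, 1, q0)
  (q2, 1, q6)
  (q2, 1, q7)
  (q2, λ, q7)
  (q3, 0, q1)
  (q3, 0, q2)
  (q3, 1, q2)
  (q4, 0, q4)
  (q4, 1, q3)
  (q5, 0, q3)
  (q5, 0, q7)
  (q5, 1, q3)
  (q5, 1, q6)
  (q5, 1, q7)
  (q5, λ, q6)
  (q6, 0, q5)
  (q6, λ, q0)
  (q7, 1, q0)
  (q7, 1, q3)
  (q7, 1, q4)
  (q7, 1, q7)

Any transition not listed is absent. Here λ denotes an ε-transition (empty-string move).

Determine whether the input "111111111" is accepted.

Start in {q0}.
Read '1': q0→{q4, q6}; union {q4, q6}; ε-closure = {q0, q4, q6}.
Read '1': q0→{q4, q6}, q4→{q3}, q6→∅; union {q3, q4, q6}; ε-closure = {q0, q3, q4, q6}.
Read '1': q0→{q4, q6}, q3→{q2}, q4→{q3}, q6→∅; union {q2, q3, q4, q6}; ε-closure = {q0, q2, q3, q4, q6, q7}.
Read '1': q0→{q4, q6}, q2→{q0, q6, q7}, q3→{q2}, q4→{q3}, q6→∅, q7→{q0, q3, q4, q7}; now {q0, q2, q3, q4, q6, q7}.
Read '1': q0→{q4, q6}, q2→{q0, q6, q7}, q3→{q2}, q4→{q3}, q6→∅, q7→{q0, q3, q4, q7}; now {q0, q2, q3, q4, q6, q7}.
Read '1': q0→{q4, q6}, q2→{q0, q6, q7}, q3→{q2}, q4→{q3}, q6→∅, q7→{q0, q3, q4, q7}; now {q0, q2, q3, q4, q6, q7}.
Read '1': q0→{q4, q6}, q2→{q0, q6, q7}, q3→{q2}, q4→{q3}, q6→∅, q7→{q0, q3, q4, q7}; now {q0, q2, q3, q4, q6, q7}.
Read '1': q0→{q4, q6}, q2→{q0, q6, q7}, q3→{q2}, q4→{q3}, q6→∅, q7→{q0, q3, q4, q7}; now {q0, q2, q3, q4, q6, q7}.
Read '1': q0→{q4, q6}, q2→{q0, q6, q7}, q3→{q2}, q4→{q3}, q6→∅, q7→{q0, q3, q4, q7}; now {q0, q2, q3, q4, q6, q7}.
The final set {q0, q2, q3, q4, q6, q7} contains the accepting states q0, q3.

Yes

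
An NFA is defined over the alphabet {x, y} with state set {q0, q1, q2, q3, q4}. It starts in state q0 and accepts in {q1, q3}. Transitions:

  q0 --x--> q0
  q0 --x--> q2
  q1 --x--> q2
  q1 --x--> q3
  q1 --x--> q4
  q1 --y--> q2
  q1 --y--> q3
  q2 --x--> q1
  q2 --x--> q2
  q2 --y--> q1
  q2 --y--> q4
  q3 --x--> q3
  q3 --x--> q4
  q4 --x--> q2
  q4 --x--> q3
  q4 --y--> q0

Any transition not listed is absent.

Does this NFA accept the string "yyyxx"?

Start in {q0}.
Read 'y': q0→∅; now ∅.
The set is empty and remains empty for the remaining 4 symbols.
The final set ∅ contains no accepting state.

No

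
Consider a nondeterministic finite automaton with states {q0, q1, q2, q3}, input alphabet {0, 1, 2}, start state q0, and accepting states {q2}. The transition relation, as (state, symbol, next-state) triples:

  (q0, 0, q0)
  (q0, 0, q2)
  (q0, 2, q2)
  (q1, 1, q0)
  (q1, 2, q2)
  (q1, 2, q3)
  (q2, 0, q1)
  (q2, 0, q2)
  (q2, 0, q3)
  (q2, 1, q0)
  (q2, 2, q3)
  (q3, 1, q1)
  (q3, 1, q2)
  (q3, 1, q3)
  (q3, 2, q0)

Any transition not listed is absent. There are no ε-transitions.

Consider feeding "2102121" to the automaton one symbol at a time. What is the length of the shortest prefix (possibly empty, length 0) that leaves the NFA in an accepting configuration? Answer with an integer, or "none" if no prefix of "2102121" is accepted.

1

Start in {q0}.
Read '2': {q0} → {q2}.
None of the earlier sets intersect F, but {q2} does.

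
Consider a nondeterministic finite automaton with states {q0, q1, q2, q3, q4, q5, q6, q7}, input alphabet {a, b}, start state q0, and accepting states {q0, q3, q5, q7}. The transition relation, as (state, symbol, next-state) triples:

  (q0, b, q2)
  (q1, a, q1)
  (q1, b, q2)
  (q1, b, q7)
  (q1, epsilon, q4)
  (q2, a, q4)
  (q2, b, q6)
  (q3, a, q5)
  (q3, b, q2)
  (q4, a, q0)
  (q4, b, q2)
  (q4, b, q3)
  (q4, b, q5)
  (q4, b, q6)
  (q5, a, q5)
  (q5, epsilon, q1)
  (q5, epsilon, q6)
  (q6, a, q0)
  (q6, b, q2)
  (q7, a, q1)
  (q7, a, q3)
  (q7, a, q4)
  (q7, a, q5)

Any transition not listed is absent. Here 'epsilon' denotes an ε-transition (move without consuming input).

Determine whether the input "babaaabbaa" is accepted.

Yes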